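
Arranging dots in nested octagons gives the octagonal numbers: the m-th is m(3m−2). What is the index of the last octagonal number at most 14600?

Solve n(3n−2) ≤ 14600 for integer n.
n = 70 gives 14560 ≤ 14600, while n = 71 gives 14981 > 14600; so the answer is index 70.

70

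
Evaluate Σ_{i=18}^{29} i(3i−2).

Σ i(3i−2) = 3Σi² − 2Σi over i = 18..29.
Σi = 435 − 153 = 282 and Σi² = 8555 − 1785 = 6770.
3·6770 − 2·282 = 19746.

19746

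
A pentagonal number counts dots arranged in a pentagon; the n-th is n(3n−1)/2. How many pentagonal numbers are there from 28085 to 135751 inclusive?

The n-th pentagonal number is n(3n−1)/2.
Smallest index with value ≥ 28085: n = 137 (giving 28085).
Largest index with value ≤ 135751: n = 301 (giving 135751).
Indices 137 through 301: 165 terms.

165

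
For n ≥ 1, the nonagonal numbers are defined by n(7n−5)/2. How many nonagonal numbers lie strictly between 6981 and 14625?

19

The n-th nonagonal number is n(7n−5)/2.
Smallest index with value > 6981: n = 46 (giving 7291).
Largest index with value < 14625: n = 64 (giving 14176).
Indices 46 through 64: 19 terms.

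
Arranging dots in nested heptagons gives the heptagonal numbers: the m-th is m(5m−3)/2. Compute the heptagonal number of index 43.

4558

The 43rd heptagonal number is n(5n−3)/2 with n = 43.
43·(5·43 − 3)/2 = 43·212/2 = 43·106 = 4558.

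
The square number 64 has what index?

8

We need n² = 64, so n = √64 = 8.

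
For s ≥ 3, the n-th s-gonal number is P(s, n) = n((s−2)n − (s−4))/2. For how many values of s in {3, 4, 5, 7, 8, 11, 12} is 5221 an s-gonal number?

1

s = 3: P(3, 101) = 5151 and P(3, 102) = 5253; 5221 is not s-gonal.
s = 4: P(4, 72) = 5184 and P(4, 73) = 5329; 5221 is not s-gonal.
s = 5: P(5, 59) = 5192 and P(5, 60) = 5370; 5221 is not s-gonal.
s = 7: P(7, 46) = 5221. ✓
s = 8: P(8, 42) = 5208 and P(8, 43) = 5461; 5221 is not s-gonal.
s = 11: P(11, 34) = 5083 and P(11, 35) = 5390; 5221 is not s-gonal.
s = 12: P(12, 32) = 4992 and P(12, 33) = 5313; 5221 is not s-gonal.
Hits: s ∈ {7} → 1.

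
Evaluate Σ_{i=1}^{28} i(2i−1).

Σ i(2i−1) = 2Σi² − Σi over i = 1..28.
Σi = 406 and Σi² = 7714.
2·7714 − 1·406 = 15022.

15022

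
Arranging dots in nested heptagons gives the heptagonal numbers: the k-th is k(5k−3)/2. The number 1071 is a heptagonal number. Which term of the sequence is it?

21

Set n(5n−3)/2 = 1071, giving 5n² − 3n − 2142 = 0.
The discriminant is 9 + 40·1071 = 42849, and √42849 = 207.
So n = (3 + 207) / 10 = 210/10 = 21.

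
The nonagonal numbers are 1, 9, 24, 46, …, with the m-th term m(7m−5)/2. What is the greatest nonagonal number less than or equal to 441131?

Solve n(7n−5)/2 ≤ 441131 for integer n.
n = 355 gives 440200 ≤ 441131, while n = 356 gives 442686 > 441131; so the answer is 440200.

440200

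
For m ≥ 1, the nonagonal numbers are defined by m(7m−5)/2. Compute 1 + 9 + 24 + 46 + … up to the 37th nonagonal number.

59755

Σ i(7i−5)/2 = (7Σi² − 5Σi) / 2 over i = 1..37.
Σi = 703 and Σi² = 17575.
(7·17575 − 5·703) / 2 = 119510/2 = 59755.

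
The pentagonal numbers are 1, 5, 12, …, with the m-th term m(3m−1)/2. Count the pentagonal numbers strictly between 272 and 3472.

The n-th pentagonal number is n(3n−1)/2.
Smallest index with value > 272: n = 14 (giving 287).
Largest index with value < 3472: n = 48 (giving 3432).
Indices 14 through 48: 35 terms.

35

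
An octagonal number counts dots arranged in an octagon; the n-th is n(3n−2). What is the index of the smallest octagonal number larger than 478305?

400

Solve n(3n−2) > 478305 for integer n.
The largest n with value ≤ 478305 is 399 (since 476805 ≤ 478305 < 479200), so the first above is n = 400, value 479200.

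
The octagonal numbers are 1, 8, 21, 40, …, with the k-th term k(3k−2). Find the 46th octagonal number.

6256

The 46th octagonal number is n(3n−2) with n = 46.
46·(3·46 − 2) = 46·136 = 6256.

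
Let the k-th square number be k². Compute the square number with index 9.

9² = 81.

81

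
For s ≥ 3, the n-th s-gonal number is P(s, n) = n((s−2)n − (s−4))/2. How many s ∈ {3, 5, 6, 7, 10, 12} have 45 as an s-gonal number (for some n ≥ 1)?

s = 3: P(3, 9) = 45. ✓
s = 5: P(5, 5) = 35 and P(5, 6) = 51; 45 is not s-gonal.
s = 6: P(6, 5) = 45. ✓
s = 7: P(7, 4) = 34 and P(7, 5) = 55; 45 is not s-gonal.
s = 10: P(10, 3) = 27 and P(10, 4) = 52; 45 is not s-gonal.
s = 12: P(12, 3) = 33 and P(12, 4) = 64; 45 is not s-gonal.
Hits: s ∈ {3, 6} → 2.

2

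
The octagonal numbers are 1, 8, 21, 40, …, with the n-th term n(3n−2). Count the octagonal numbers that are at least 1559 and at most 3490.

11

The n-th octagonal number is n(3n−2).
Smallest index with value ≥ 1559: n = 24 (giving 1680).
Largest index with value ≤ 3490: n = 34 (giving 3400).
Indices 24 through 34: 11 terms.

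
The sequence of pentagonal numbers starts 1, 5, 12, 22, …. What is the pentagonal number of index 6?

51

The 6th pentagonal number is n(3n−1)/2 with n = 6.
6·(3·6 − 1)/2 = 6·17/2 = 51.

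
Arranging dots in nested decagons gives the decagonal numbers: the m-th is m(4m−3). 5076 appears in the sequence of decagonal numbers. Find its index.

36

Set n(4n−3) = 5076, giving 4n² − 3n − 5076 = 0.
The discriminant is 9 + 16·5076 = 81225, and √81225 = 285.
So n = (3 + 285) / 8 = 288/8 = 36.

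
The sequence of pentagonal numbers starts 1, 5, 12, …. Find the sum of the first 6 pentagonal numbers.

126

Σ i(3i−1)/2 = (3Σi² − Σi) / 2 over i = 1..6.
Σi = 21 and Σi² = 91.
(3·91 − 1·21) / 2 = 252/2 = 126.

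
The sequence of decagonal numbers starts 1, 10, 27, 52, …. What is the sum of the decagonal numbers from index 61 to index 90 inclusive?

Σ i(4i−3) = 4Σi² − 3Σi over i = 61..90.
Σi = 4095 − 1830 = 2265 and Σi² = 247065 − 73810 = 173255.
4·173255 − 3·2265 = 686225.

686225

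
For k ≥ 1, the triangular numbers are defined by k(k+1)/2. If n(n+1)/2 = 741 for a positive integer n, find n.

Set n(n+1)/2 = 741, giving n² + n − 1482 = 0.
The discriminant is 1 + 8·741 = 5929, and √5929 = 77.
So n = (-1 + 77) / 2 = 76/2 = 38.

38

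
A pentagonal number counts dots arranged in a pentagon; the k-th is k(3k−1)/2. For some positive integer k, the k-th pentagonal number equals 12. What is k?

3

Set n(3n−1)/2 = 12, giving 3n² − n − 24 = 0.
The discriminant is 1 + 24·12 = 289, and √289 = 17.
So n = (1 + 17) / 6 = 18/6 = 3.
Check: 3·(3·3 − 1)/2 = 12. ✓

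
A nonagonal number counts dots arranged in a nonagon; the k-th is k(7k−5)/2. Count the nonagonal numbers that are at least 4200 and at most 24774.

The n-th nonagonal number is n(7n−5)/2.
Smallest index with value ≥ 4200: n = 35 (giving 4200).
Largest index with value ≤ 24774: n = 84 (giving 24486).
Indices 35 through 84: 50 terms.

50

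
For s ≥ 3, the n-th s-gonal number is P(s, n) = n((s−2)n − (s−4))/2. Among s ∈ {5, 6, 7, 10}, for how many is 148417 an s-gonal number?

s = 5: P(5, 314) = 147737 and P(5, 315) = 148680; 148417 is not s-gonal.
s = 6: P(6, 272) = 147696 and P(6, 273) = 148785; 148417 is not s-gonal.
s = 7: P(7, 243) = 147258 and P(7, 244) = 148474; 148417 is not s-gonal.
s = 10: P(10, 193) = 148417. ✓
Hits: s ∈ {10} → 1.

1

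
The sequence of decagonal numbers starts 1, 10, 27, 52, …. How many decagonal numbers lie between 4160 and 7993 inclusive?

13

The n-th decagonal number is n(4n−3).
Smallest index with value ≥ 4160: n = 33 (giving 4257).
Largest index with value ≤ 7993: n = 45 (giving 7965).
Indices 33 through 45: 13 terms.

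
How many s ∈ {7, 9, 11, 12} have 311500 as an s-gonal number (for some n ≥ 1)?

1

s = 7: P(7, 353) = 310993 and P(7, 354) = 312759; 311500 is not s-gonal.
s = 9: P(9, 298) = 310069 and P(9, 299) = 312156; 311500 is not s-gonal.
s = 11: P(11, 263) = 310340 and P(11, 264) = 312708; 311500 is not s-gonal.
s = 12: P(12, 250) = 311500. ✓
Hits: s ∈ {12} → 1.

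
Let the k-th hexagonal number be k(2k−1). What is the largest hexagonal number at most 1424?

Solve n(2n−1) ≤ 1424 for integer n.
n = 26 gives 1326 ≤ 1424, while n = 27 gives 1431 > 1424; so the answer is 1326.

1326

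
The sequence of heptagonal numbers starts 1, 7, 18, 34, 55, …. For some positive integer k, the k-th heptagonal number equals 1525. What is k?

25

Set n(5n−3)/2 = 1525, giving 5n² − 3n − 3050 = 0.
The discriminant is 9 + 40·1525 = 61009, and √61009 = 247.
So n = (3 + 247) / 10 = 250/10 = 25.
Check: 25·(5·25 − 3)/2 = 1525. ✓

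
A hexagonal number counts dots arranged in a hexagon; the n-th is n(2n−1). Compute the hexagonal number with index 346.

239086

The 346th hexagonal number is n(2n−1) with n = 346.
346·(2·346 − 1) = 346·691 = 239086.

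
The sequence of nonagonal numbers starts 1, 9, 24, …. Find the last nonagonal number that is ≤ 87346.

Solve n(7n−5)/2 ≤ 87346 for integer n.
n = 158 gives 86979 ≤ 87346, while n = 159 gives 88086 > 87346; so the answer is 86979.

86979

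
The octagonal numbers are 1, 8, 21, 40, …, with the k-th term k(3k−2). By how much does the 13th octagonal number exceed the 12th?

73

Consecutive octagonal numbers differ by 6n − 5: here 6·13 − 5 = 73.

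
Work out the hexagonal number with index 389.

302253

The 389th hexagonal number is n(2n−1) with n = 389.
389·(2·389 − 1) = 389·777 = 302253.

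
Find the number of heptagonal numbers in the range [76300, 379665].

216

The n-th heptagonal number is n(5n−3)/2.
Smallest index with value ≥ 76300: n = 175 (giving 76300).
Largest index with value ≤ 379665: n = 390 (giving 379665).
Indices 175 through 390: 216 terms.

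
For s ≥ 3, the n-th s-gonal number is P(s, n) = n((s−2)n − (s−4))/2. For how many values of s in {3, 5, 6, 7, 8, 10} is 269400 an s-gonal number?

1

s = 3: P(3, 733) = 269011 and P(3, 734) = 269745; 269400 is not s-gonal.
s = 5: P(5, 423) = 268182 and P(5, 424) = 269452; 269400 is not s-gonal.
s = 6: P(6, 367) = 269011 and P(6, 368) = 270480; 269400 is not s-gonal.
s = 7: P(7, 328) = 268468 and P(7, 329) = 270109; 269400 is not s-gonal.
s = 8: P(8, 300) = 269400. ✓
s = 10: P(10, 259) = 267547 and P(10, 260) = 269620; 269400 is not s-gonal.
Hits: s ∈ {8} → 1.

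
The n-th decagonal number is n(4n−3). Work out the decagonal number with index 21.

1701

The 21st decagonal number is n(4n−3) with n = 21.
21·(4·21 − 3) = 21·81 = 1701.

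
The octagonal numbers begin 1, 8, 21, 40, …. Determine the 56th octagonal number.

9296

The 56th octagonal number is n(3n−2) with n = 56.
56·(3·56 − 2) = 56·166 = 9296.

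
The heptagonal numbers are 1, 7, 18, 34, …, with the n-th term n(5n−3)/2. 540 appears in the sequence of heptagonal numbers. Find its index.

15

Set n(5n−3)/2 = 540, giving 5n² − 3n − 1080 = 0.
So n = (3 + 147) / 10 = 150/10 = 15.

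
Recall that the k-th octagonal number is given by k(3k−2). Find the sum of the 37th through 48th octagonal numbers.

64434

Σ i(3i−2) = 3Σi² − 2Σi over i = 37..48.
Σi = 1176 − 666 = 510 and Σi² = 38024 − 16206 = 21818.
3·21818 − 2·510 = 64434.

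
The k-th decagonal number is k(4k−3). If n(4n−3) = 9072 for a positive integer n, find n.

Set n(4n−3) = 9072, giving 4n² − 3n − 9072 = 0.
So n = (3 + 381) / 8 = 384/8 = 48.
Check: 48·(4·48 − 3) = 9072. ✓

48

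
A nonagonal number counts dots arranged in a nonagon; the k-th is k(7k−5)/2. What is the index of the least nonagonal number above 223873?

254

Solve n(7n−5)/2 > 223873 for integer n.
The largest n with value ≤ 223873 is 253 (since 223399 ≤ 223873 < 225171), so the first above is n = 254, value 225171.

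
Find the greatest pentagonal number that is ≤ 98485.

98176

Solve n(3n−1)/2 ≤ 98485 for integer n.
n = 256 gives 98176 ≤ 98485, while n = 257 gives 98945 > 98485; so the answer is 98176.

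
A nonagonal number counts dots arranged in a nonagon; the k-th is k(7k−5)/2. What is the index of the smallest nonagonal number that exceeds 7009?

Solve n(7n−5)/2 > 7009 for integer n.
The largest n with value ≤ 7009 is 45 (since 6975 ≤ 7009 < 7291), so the first above is n = 46, value 7291.

46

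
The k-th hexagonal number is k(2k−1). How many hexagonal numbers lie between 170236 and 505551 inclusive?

The n-th hexagonal number is n(2n−1).
Smallest index with value ≥ 170236: n = 292 (giving 170236).
Largest index with value ≤ 505551: n = 503 (giving 505515).
Indices 292 through 503: 212 terms.

212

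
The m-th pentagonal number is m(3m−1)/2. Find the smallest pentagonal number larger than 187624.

Solve n(3n−1)/2 > 187624 for integer n.
The largest n with value ≤ 187624 is 353 (since 186737 ≤ 187624 < 187797), so the first above is n = 354, value 187797.

187797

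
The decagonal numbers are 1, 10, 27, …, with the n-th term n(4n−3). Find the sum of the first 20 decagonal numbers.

10850

Σ i(4i−3) = 4Σi² − 3Σi over i = 1..20.
Σi = 210 and Σi² = 2870.
4·2870 − 3·210 = 10850.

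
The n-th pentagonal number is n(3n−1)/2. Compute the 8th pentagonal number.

92

The 8th pentagonal number is n(3n−1)/2 with n = 8.
8·(3·8 − 1)/2 = 8·23/2 = 92.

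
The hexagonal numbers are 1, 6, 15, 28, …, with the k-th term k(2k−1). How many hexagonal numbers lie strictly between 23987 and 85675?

The n-th hexagonal number is n(2n−1).
Smallest index with value > 23987: n = 110 (giving 24090).
Largest index with value < 85675: n = 207 (giving 85491).
Indices 110 through 207: 98 terms.

98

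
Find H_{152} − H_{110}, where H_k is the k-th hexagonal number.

21966

152·(2·152 − 1) = 46056 and 110·(2·110 − 1) = 24090.
Difference: 46056 − 24090 = 21966.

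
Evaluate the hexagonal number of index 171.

The 171st hexagonal number is n(2n−1) with n = 171.
171·(2·171 − 1) = 171·341 = 58311.

58311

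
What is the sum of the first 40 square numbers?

Σ_{i=1}^{40} i² = 40·41·81/6 = 22140.

22140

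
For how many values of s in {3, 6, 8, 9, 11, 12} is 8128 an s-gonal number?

s = 3: P(3, 127) = 8128. ✓
s = 6: P(6, 64) = 8128. ✓
s = 8: P(8, 52) = 8008 and P(8, 53) = 8321; 8128 is not s-gonal.
s = 9: P(9, 48) = 7944 and P(9, 49) = 8281; 8128 is not s-gonal.
s = 11: P(11, 42) = 7791 and P(11, 43) = 8170; 8128 is not s-gonal.
s = 12: P(12, 40) = 7840 and P(12, 41) = 8241; 8128 is not s-gonal.
Hits: s ∈ {3, 6} → 2.

2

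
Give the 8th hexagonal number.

The 8th hexagonal number is n(2n−1) with n = 8.
8·(2·8 − 1) = 8·15 = 120.

120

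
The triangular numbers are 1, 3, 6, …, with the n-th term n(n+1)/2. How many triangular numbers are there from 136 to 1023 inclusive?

The n-th triangular number is n(n+1)/2.
Smallest index with value ≥ 136: n = 16 (giving 136).
Largest index with value ≤ 1023: n = 44 (giving 990).
Indices 16 through 44: 29 terms.

29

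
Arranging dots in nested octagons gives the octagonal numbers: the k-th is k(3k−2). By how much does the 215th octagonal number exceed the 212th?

215·(3·215 − 2) = 138245 and 212·(3·212 − 2) = 134408.
Difference: 138245 − 134408 = 3837.

3837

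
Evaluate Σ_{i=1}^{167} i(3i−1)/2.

Σ i(3i−1)/2 = (3Σi² − Σi) / 2 over i = 1..167.
Σi = 14028 and Σi² = 1566460.
(3·1566460 − 1·14028) / 2 = 4685352/2 = 2342676.

2342676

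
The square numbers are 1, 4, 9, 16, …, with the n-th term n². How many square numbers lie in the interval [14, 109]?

The n-th square number is n².
Smallest index with value ≥ 14: n = 4 (giving 16).
Largest index with value ≤ 109: n = 10 (giving 100).
Indices 4 through 10: 7 terms.

7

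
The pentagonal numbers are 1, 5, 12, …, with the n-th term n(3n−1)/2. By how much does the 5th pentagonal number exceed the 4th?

Consecutive pentagonal numbers differ by 3n − 2: here 3·5 − 2 = 13.

13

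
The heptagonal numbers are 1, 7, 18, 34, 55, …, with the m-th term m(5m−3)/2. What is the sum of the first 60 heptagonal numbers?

Σ i(5i−3)/2 = (5Σi² − 3Σi) / 2 over i = 1..60.
Σi = 1830 and Σi² = 73810.
(5·73810 − 3·1830) / 2 = 363560/2 = 181780.

181780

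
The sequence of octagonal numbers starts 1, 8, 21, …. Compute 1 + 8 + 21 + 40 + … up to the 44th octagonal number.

86130

Σ i(3i−2) = 3Σi² − 2Σi over i = 1..44.
Σi = 990 and Σi² = 29370.
3·29370 − 2·990 = 86130.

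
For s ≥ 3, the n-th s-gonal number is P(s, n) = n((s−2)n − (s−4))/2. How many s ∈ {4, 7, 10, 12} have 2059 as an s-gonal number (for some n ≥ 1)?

s = 4: P(4, 45) = 2025 and P(4, 46) = 2116; 2059 is not s-gonal.
s = 7: P(7, 29) = 2059. ✓
s = 10: P(10, 23) = 2047 and P(10, 24) = 2232; 2059 is not s-gonal.
s = 12: P(12, 20) = 1920 and P(12, 21) = 2121; 2059 is not s-gonal.
Hits: s ∈ {7} → 1.

1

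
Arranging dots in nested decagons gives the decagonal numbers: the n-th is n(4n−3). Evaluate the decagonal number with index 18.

The 18th decagonal number is n(4n−3) with n = 18.
18·(4·18 − 3) = 18·69 = 1242.

1242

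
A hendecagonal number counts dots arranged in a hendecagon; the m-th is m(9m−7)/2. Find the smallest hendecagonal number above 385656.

387933

Solve n(9n−7)/2 > 385656 for integer n.
The largest n with value ≤ 385656 is 293 (since 385295 ≤ 385656 < 387933), so the first above is n = 294, value 387933.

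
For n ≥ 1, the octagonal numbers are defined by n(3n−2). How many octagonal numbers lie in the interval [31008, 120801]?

100

The n-th octagonal number is n(3n−2).
Smallest index with value ≥ 31008: n = 102 (giving 31008).
Largest index with value ≤ 120801: n = 201 (giving 120801).
Indices 102 through 201: 100 terms.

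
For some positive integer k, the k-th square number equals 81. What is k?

We need n² = 81, so n = √81 = 9.

9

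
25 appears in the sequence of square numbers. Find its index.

5

We need n² = 25, so n = √25 = 5.
Check: 5² = 25. ✓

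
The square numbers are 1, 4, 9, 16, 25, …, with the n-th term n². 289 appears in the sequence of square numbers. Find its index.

17

We need n² = 289, so n = √289 = 17.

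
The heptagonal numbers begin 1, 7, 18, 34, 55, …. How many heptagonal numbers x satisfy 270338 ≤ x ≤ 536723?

134

The n-th heptagonal number is n(5n−3)/2.
Smallest index with value ≥ 270338: n = 330 (giving 271755).
Largest index with value ≤ 536723: n = 463 (giving 535228).
Indices 330 through 463: 134 terms.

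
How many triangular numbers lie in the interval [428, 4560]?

The n-th triangular number is n(n+1)/2.
Smallest index with value ≥ 428: n = 29 (giving 435).
Largest index with value ≤ 4560: n = 95 (giving 4560).
Indices 29 through 95: 67 terms.

67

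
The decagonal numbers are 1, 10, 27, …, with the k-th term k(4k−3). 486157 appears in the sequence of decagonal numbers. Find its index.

Set n(4n−3) = 486157, giving 4n² − 3n − 486157 = 0.
The discriminant is 9 + 16·486157 = 7778521, and √7778521 = 2789.
So n = (3 + 2789) / 8 = 2792/8 = 349.

349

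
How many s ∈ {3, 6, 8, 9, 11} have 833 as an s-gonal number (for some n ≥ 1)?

s = 3: P(3, 40) = 820 and P(3, 41) = 861; 833 is not s-gonal.
s = 6: P(6, 20) = 780 and P(6, 21) = 861; 833 is not s-gonal.
s = 8: P(8, 17) = 833. ✓
s = 9: P(9, 15) = 750 and P(9, 16) = 856; 833 is not s-gonal.
s = 11: P(11, 14) = 833. ✓
Hits: s ∈ {8, 11} → 2.

2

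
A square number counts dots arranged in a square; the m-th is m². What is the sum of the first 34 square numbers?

13685

Σ_{i=1}^{34} i² = 34·35·69/6 = 13685.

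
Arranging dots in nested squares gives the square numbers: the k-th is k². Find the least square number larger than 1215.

1225

Solve n² > 1215 for integer n.
The largest n with value ≤ 1215 is 34 (since 1156 ≤ 1215 < 1225), so the first above is n = 35, value 1225.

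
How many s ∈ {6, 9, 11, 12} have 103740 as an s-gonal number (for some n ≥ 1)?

1

s = 6: P(6, 228) = 103740. ✓
s = 9: P(9, 172) = 103114 and P(9, 173) = 104319; 103740 is not s-gonal.
s = 11: P(11, 152) = 103436 and P(11, 153) = 104805; 103740 is not s-gonal.
s = 12: P(12, 144) = 103104 and P(12, 145) = 104545; 103740 is not s-gonal.
Hits: s ∈ {6} → 1.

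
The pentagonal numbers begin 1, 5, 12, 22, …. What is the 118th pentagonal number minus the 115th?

1047

118·(3·118 − 1)/2 = 20827 and 115·(3·115 − 1)/2 = 19780.
Difference: 20827 − 19780 = 1047.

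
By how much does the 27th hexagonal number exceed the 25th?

27·(2·27 − 1) = 1431 and 25·(2·25 − 1) = 1225.
Difference: 1431 − 1225 = 206.

206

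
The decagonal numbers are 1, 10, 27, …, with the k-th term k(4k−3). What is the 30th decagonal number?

The 30th decagonal number is n(4n−3) with n = 30.
30·(4·30 − 3) = 30·117 = 3510.

3510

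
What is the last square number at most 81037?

80656

Solve n² ≤ 81037 for integer n.
n = 284 gives 80656 ≤ 81037, while n = 285 gives 81225 > 81037; so the answer is 80656.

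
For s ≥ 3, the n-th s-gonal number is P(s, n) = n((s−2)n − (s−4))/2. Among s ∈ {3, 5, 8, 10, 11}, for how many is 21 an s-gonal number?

2

s = 3: P(3, 6) = 21. ✓
s = 5: P(5, 3) = 12 and P(5, 4) = 22; 21 is not s-gonal.
s = 8: P(8, 3) = 21. ✓
s = 10: P(10, 2) = 10 and P(10, 3) = 27; 21 is not s-gonal.
s = 11: P(11, 2) = 11 and P(11, 3) = 30; 21 is not s-gonal.
Hits: s ∈ {3, 8} → 2.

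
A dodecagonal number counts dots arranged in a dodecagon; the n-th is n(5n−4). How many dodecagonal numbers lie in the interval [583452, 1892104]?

274

The n-th dodecagonal number is n(5n−4).
Smallest index with value ≥ 583452: n = 342 (giving 583452).
Largest index with value ≤ 1892104: n = 615 (giving 1888665).
Indices 342 through 615: 274 terms.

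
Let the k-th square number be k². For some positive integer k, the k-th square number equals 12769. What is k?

We need n² = 12769, so n = √12769 = 113.

113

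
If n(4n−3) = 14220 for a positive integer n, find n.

60

Set n(4n−3) = 14220, giving 4n² − 3n − 14220 = 0.
The discriminant is 9 + 16·14220 = 227529, and √227529 = 477.
So n = (3 + 477) / 8 = 480/8 = 60.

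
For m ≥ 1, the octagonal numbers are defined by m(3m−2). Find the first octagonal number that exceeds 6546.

Solve n(3n−2) > 6546 for integer n.
The largest n with value ≤ 6546 is 47 (since 6533 ≤ 6546 < 6816), so the first above is n = 48, value 6816.

6816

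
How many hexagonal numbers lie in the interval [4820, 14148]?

The n-th hexagonal number is n(2n−1).
Smallest index with value ≥ 4820: n = 50 (giving 4950).
Largest index with value ≤ 14148: n = 84 (giving 14028).
Indices 50 through 84: 35 terms.

35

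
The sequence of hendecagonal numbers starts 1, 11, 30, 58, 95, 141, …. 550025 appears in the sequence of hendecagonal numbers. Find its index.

Set n(9n−7)/2 = 550025, giving 9n² − 7n − 1100050 = 0.
The discriminant is 49 + 72·550025 = 39601849, and √39601849 = 6293.
So n = (7 + 6293) / 18 = 6300/18 = 350.
Check: 350·(9·350 − 7)/2 = 550025. ✓

350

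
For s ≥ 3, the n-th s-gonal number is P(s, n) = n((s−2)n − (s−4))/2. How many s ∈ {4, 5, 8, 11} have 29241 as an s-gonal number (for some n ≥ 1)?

2

s = 4: P(4, 171) = 29241. ✓
s = 5: P(5, 139) = 28912 and P(5, 140) = 29330; 29241 is not s-gonal.
s = 8: P(8, 99) = 29205 and P(8, 100) = 29800; 29241 is not s-gonal.
s = 11: P(11, 81) = 29241. ✓
Hits: s ∈ {4, 11} → 2.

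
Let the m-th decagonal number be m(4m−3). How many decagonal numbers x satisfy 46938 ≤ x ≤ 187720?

The n-th decagonal number is n(4n−3).
Smallest index with value ≥ 46938: n = 109 (giving 47197).
Largest index with value ≤ 187720: n = 217 (giving 187705).
Indices 109 through 217: 109 terms.

109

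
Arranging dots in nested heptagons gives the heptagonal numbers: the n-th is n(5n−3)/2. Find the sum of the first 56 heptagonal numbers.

147896

Σ i(5i−3)/2 = (5Σi² − 3Σi) / 2 over i = 1..56.
Σi = 1596 and Σi² = 60116.
(5·60116 − 3·1596) / 2 = 295792/2 = 147896.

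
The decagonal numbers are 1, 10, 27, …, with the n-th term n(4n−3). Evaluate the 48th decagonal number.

9072

The 48th decagonal number is n(4n−3) with n = 48.
48·(4·48 − 3) = 48·189 = 9072.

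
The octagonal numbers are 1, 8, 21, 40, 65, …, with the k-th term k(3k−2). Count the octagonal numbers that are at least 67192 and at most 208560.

The n-th octagonal number is n(3n−2).
Smallest index with value ≥ 67192: n = 150 (giving 67200).
Largest index with value ≤ 208560: n = 264 (giving 208560).
Indices 150 through 264: 115 terms.

115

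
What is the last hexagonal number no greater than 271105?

Solve n(2n−1) ≤ 271105 for integer n.
n = 368 gives 270480 ≤ 271105, while n = 369 gives 271953 > 271105; so the answer is 270480.

270480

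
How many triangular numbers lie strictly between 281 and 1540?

The n-th triangular number is n(n+1)/2.
Smallest index with value > 281: n = 24 (giving 300).
Largest index with value < 1540: n = 54 (giving 1485).
Indices 24 through 54: 31 terms.

31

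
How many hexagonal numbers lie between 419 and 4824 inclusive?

The n-th hexagonal number is n(2n−1).
Smallest index with value ≥ 419: n = 15 (giving 435).
Largest index with value ≤ 4824: n = 49 (giving 4753).
Indices 15 through 49: 35 terms.

35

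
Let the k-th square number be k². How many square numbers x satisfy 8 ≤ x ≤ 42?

The n-th square number is n².
Smallest index with value ≥ 8: n = 3 (giving 9).
Largest index with value ≤ 42: n = 6 (giving 36).
Indices 3 through 6: 4 terms.

4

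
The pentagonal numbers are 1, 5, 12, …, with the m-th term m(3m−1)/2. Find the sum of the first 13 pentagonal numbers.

1183

Σ i(3i−1)/2 = (3Σi² − Σi) / 2 over i = 1..13.
Σi = 91 and Σi² = 819.
(3·819 − 1·91) / 2 = 2366/2 = 1183.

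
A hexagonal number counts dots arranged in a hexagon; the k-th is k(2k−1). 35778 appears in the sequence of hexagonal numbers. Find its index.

Set n(2n−1) = 35778, giving 2n² − n − 35778 = 0.
So n = (1 + 535) / 4 = 536/4 = 134.
Check: 134·(2·134 − 1) = 35778. ✓

134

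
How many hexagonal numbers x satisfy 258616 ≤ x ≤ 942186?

327

The n-th hexagonal number is n(2n−1).
Smallest index with value ≥ 258616: n = 360 (giving 258840).
Largest index with value ≤ 942186: n = 686 (giving 940506).
Indices 360 through 686: 327 terms.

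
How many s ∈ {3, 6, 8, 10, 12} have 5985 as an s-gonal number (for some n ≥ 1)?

2

s = 3: P(3, 108) = 5886 and P(3, 109) = 5995; 5985 is not s-gonal.
s = 6: P(6, 54) = 5778 and P(6, 55) = 5995; 5985 is not s-gonal.
s = 8: P(8, 45) = 5985. ✓
s = 10: P(10, 39) = 5967 and P(10, 40) = 6280; 5985 is not s-gonal.
s = 12: P(12, 35) = 5985. ✓
Hits: s ∈ {8, 12} → 2.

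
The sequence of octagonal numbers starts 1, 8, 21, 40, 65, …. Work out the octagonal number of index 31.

The 31st octagonal number is n(3n−2) with n = 31.
31·(3·31 − 2) = 31·91 = 2821.

2821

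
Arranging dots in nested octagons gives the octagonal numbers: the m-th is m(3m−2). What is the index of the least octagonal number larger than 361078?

348

Solve n(3n−2) > 361078 for integer n.
The largest n with value ≤ 361078 is 347 (since 360533 ≤ 361078 < 362616), so the first above is n = 348, value 362616.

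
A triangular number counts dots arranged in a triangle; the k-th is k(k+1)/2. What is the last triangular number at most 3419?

Solve n(n+1)/2 ≤ 3419 for integer n.
n = 82 gives 3403 ≤ 3419, while n = 83 gives 3486 > 3419; so the answer is 3403.

3403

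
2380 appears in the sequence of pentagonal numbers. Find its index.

40

Set n(3n−1)/2 = 2380, giving 3n² − n − 4760 = 0.
The discriminant is 1 + 24·2380 = 57121, and √57121 = 239.
So n = (1 + 239) / 6 = 240/6 = 40.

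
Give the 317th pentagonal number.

150575

The 317th pentagonal number is n(3n−1)/2 with n = 317.
317·(3·317 − 1)/2 = 317·950/2 = 317·475 = 150575.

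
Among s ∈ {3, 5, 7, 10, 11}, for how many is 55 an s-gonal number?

2

s = 3: P(3, 10) = 55. ✓
s = 5: P(5, 6) = 51 and P(5, 7) = 70; 55 is not s-gonal.
s = 7: P(7, 5) = 55. ✓
s = 10: P(10, 4) = 52 and P(10, 5) = 85; 55 is not s-gonal.
s = 11: P(11, 3) = 30 and P(11, 4) = 58; 55 is not s-gonal.
Hits: s ∈ {3, 7} → 2.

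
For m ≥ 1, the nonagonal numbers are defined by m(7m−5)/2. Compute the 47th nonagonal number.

The 47th nonagonal number is n(7n−5)/2 with n = 47.
47·(7·47 − 5)/2 = 47·324/2 = 47·162 = 7614.

7614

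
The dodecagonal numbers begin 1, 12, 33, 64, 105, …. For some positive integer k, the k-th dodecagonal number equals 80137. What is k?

127

Set n(5n−4) = 80137, giving 5n² − 4n − 80137 = 0.
The discriminant is 16 + 20·80137 = 1602756, and √1602756 = 1266.
So n = (4 + 1266) / 10 = 1270/10 = 127.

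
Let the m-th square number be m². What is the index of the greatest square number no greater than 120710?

Solve n² ≤ 120710 for integer n.
n = 347 gives 120409 ≤ 120710, while n = 348 gives 121104 > 120710; so the answer is index 347.

347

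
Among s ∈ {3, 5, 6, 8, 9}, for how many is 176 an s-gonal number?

s = 3: P(3, 18) = 171 and P(3, 19) = 190; 176 is not s-gonal.
s = 5: P(5, 11) = 176. ✓
s = 6: P(6, 9) = 153 and P(6, 10) = 190; 176 is not s-gonal.
s = 8: P(8, 8) = 176. ✓
s = 9: P(9, 7) = 154 and P(9, 8) = 204; 176 is not s-gonal.
Hits: s ∈ {5, 8} → 2.

2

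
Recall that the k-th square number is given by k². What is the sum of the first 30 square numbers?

Σ_{i=1}^{30} i² = 30·31·61/6 = 9455.

9455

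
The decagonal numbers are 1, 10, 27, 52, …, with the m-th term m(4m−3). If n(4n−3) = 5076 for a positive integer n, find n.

36

Set n(4n−3) = 5076, giving 4n² − 3n − 5076 = 0.
The discriminant is 9 + 16·5076 = 81225, and √81225 = 285.
So n = (3 + 285) / 8 = 288/8 = 36.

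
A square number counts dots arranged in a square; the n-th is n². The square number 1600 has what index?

40

We need n² = 1600, so n = √1600 = 40.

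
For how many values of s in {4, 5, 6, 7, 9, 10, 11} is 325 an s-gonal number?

2

s = 4: P(4, 18) = 324 and P(4, 19) = 361; 325 is not s-gonal.
s = 5: P(5, 14) = 287 and P(5, 15) = 330; 325 is not s-gonal.
s = 6: P(6, 13) = 325. ✓
s = 7: P(7, 11) = 286 and P(7, 12) = 342; 325 is not s-gonal.
s = 9: P(9, 10) = 325. ✓
s = 10: P(10, 9) = 297 and P(10, 10) = 370; 325 is not s-gonal.
s = 11: P(11, 8) = 260 and P(11, 9) = 333; 325 is not s-gonal.
Hits: s ∈ {6, 9} → 2.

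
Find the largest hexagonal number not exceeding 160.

Solve n(2n−1) ≤ 160 for integer n.
n = 9 gives 153 ≤ 160, while n = 10 gives 190 > 160; so the answer is 153.

153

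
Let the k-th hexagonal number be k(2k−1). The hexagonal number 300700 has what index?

388

Set n(2n−1) = 300700, giving 2n² − n − 300700 = 0.
The discriminant is 1 + 8·300700 = 2405601, and √2405601 = 1551.
So n = (1 + 1551) / 4 = 1552/4 = 388.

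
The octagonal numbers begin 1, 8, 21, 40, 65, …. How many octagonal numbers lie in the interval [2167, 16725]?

The n-th octagonal number is n(3n−2).
Smallest index with value ≥ 2167: n = 28 (giving 2296).
Largest index with value ≤ 16725: n = 75 (giving 16725).
Indices 28 through 75: 48 terms.

48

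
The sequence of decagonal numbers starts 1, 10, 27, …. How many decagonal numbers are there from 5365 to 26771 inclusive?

The n-th decagonal number is n(4n−3).
Smallest index with value ≥ 5365: n = 37 (giving 5365).
Largest index with value ≤ 26771: n = 82 (giving 26650).
Indices 37 through 82: 46 terms.

46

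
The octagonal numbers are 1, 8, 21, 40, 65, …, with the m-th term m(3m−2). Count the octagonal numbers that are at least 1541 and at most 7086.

The n-th octagonal number is n(3n−2).
Smallest index with value ≥ 1541: n = 23 (giving 1541).
Largest index with value ≤ 7086: n = 48 (giving 6816).
Indices 23 through 48: 26 terms.

26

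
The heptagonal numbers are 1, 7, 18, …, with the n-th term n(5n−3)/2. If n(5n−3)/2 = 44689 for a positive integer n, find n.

134

Set n(5n−3)/2 = 44689, giving 5n² − 3n − 89378 = 0.
The discriminant is 9 + 40·44689 = 1787569, and √1787569 = 1337.
So n = (3 + 1337) / 10 = 1340/10 = 134.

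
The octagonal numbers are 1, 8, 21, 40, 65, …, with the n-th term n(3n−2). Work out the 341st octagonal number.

341·(3·341 − 2) = 341·1021 = 348161.

348161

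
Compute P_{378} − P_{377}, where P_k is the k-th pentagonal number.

Consecutive pentagonal numbers differ by 3n − 2: here 3·378 − 2 = 1132.

1132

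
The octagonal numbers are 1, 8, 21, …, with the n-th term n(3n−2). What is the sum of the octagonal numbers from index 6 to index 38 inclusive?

55440

Σ i(3i−2) = 3Σi² − 2Σi over i = 6..38.
Σi = 741 − 15 = 726 and Σi² = 19019 − 55 = 18964.
3·18964 − 2·726 = 55440.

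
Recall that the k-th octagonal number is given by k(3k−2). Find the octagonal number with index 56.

The 56th octagonal number is n(3n−2) with n = 56.
56·(3·56 − 2) = 56·166 = 9296.

9296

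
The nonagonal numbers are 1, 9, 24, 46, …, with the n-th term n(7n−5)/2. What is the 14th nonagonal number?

14·(7·14 − 5)/2 = 14·93/2 = 651.

651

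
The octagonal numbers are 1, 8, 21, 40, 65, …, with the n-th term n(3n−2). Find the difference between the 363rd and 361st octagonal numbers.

363·(3·363 − 2) = 394581 and 361·(3·361 − 2) = 390241.
Difference: 394581 − 390241 = 4340.

4340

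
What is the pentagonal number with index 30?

The 30th pentagonal number is n(3n−1)/2 with n = 30.
30·(3·30 − 1)/2 = 30·89/2 = 1335.

1335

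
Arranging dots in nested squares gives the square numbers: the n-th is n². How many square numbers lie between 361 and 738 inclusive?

The n-th square number is n².
Smallest index with value ≥ 361: n = 19 (giving 361).
Largest index with value ≤ 738: n = 27 (giving 729).
Indices 19 through 27: 9 terms.

9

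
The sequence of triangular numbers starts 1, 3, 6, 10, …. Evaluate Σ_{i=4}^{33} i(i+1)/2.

Σ i(i+1)/2 = (Σi² + Σi) / 2 over i = 4..33.
Σi = 561 − 6 = 555 and Σi² = 12529 − 14 = 12515.
(1·12515 + 1·555) / 2 = 13070/2 = 6535.

6535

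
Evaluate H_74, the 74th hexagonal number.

The 74th hexagonal number is n(2n−1) with n = 74.
74·(2·74 − 1) = 74·147 = 10878.

10878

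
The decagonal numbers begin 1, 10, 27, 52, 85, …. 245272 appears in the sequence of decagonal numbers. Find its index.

Set n(4n−3) = 245272, giving 4n² − 3n − 245272 = 0.
So n = (3 + 1981) / 8 = 1984/8 = 248.
Check: 248·(4·248 − 3) = 245272. ✓

248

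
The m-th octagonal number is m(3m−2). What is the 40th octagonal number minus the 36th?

904

40·(3·40 − 2) = 4720 and 36·(3·36 − 2) = 3816.
Difference: 4720 − 3816 = 904.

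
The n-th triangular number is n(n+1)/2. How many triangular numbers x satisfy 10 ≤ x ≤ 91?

The n-th triangular number is n(n+1)/2.
Smallest index with value ≥ 10: n = 4 (giving 10).
Largest index with value ≤ 91: n = 13 (giving 91).
Indices 4 through 13: 10 terms.

10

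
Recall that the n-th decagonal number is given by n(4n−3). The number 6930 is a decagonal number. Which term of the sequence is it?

Set n(4n−3) = 6930, giving 4n² − 3n − 6930 = 0.
The discriminant is 9 + 16·6930 = 110889, and √110889 = 333.
So n = (3 + 333) / 8 = 336/8 = 42.

42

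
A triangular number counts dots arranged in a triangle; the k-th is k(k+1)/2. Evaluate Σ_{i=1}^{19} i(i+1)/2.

1330

Σ i(i+1)/2 = (Σi² + Σi) / 2 over i = 1..19.
Σi = 190 and Σi² = 2470.
(1·2470 + 1·190) / 2 = 2660/2 = 1330.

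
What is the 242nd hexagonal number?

The 242nd hexagonal number is n(2n−1) with n = 242.
242·(2·242 − 1) = 242·483 = 116886.

116886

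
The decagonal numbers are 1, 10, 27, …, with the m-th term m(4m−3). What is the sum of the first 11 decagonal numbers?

1826

Σ i(4i−3) = 4Σi² − 3Σi over i = 1..11.
Σi = 66 and Σi² = 506.
4·506 − 3·66 = 1826.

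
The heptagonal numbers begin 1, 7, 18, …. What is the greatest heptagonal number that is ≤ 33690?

Solve n(5n−3)/2 ≤ 33690 for integer n.
n = 116 gives 33466 ≤ 33690, while n = 117 gives 34047 > 33690; so the answer is 33466.

33466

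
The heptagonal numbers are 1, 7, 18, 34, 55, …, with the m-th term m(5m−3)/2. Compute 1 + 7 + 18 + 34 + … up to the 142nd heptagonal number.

2396108

Σ i(5i−3)/2 = (5Σi² − 3Σi) / 2 over i = 1..142.
Σi = 10153 and Σi² = 964535.
(5·964535 − 3·10153) / 2 = 4792216/2 = 2396108.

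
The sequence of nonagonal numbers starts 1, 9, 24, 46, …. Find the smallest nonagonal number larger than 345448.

Solve n(7n−5)/2 > 345448 for integer n.
The largest n with value ≤ 345448 is 314 (since 344301 ≤ 345448 < 346500), so the first above is n = 315, value 346500.

346500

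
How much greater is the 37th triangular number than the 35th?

73

37·38/2 = 703 and 35·36/2 = 630.
Difference: 703 − 630 = 73.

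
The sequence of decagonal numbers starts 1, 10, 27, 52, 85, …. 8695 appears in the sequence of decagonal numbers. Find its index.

Set n(4n−3) = 8695, giving 4n² − 3n − 8695 = 0.
So n = (3 + 373) / 8 = 376/8 = 47.

47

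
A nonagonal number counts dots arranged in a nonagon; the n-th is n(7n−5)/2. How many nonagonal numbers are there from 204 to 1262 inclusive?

12

The n-th nonagonal number is n(7n−5)/2.
Smallest index with value ≥ 204: n = 8 (giving 204).
Largest index with value ≤ 1262: n = 19 (giving 1216).
Indices 8 through 19: 12 terms.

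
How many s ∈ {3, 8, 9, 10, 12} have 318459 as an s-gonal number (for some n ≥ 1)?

1

s = 3: P(3, 797) = 318003 and P(3, 798) = 318801; 318459 is not s-gonal.
s = 8: P(8, 326) = 318176 and P(8, 327) = 320133; 318459 is not s-gonal.
s = 9: P(9, 302) = 318459. ✓
s = 10: P(10, 282) = 317250 and P(10, 283) = 319507; 318459 is not s-gonal.
s = 12: P(12, 252) = 316512 and P(12, 253) = 319033; 318459 is not s-gonal.
Hits: s ∈ {9} → 1.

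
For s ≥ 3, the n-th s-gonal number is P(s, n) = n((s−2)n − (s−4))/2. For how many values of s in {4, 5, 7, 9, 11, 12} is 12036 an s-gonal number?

s = 4: P(4, 109) = 11881 and P(4, 110) = 12100; 12036 is not s-gonal.
s = 5: P(5, 89) = 11837 and P(5, 90) = 12105; 12036 is not s-gonal.
s = 7: P(7, 69) = 11799 and P(7, 70) = 12145; 12036 is not s-gonal.
s = 9: P(9, 59) = 12036. ✓
s = 11: P(11, 52) = 11986 and P(11, 53) = 12455; 12036 is not s-gonal.
s = 12: P(12, 49) = 11809 and P(12, 50) = 12300; 12036 is not s-gonal.
Hits: s ∈ {9} → 1.

1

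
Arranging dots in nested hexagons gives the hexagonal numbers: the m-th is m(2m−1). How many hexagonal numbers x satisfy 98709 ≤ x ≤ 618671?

The n-th hexagonal number is n(2n−1).
Smallest index with value ≥ 98709: n = 223 (giving 99235).
Largest index with value ≤ 618671: n = 556 (giving 617716).
Indices 223 through 556: 334 terms.

334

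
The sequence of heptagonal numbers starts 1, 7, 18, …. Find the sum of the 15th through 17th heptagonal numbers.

Σ i(5i−3)/2 = (5Σi² − 3Σi) / 2 over i = 15..17.
Σi = 153 − 105 = 48 and Σi² = 1785 − 1015 = 770.
(5·770 − 3·48) / 2 = 3706/2 = 1853.

1853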